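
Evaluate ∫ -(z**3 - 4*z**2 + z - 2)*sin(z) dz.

z**3*cos(z) - 3*z**2*sin(z) - 4*z**2*cos(z) + 8*z*sin(z) - 5*z*cos(z) + 5*sin(z) + 6*cos(z) + C

Use integration by parts with u = z**3 - 4*z**2 + z - 2, dv = -sin(z) dz, so v = cos(z).
Apply parts 3 times (tabular method): alternate signs, differentiate u down to 0, integrate dv up.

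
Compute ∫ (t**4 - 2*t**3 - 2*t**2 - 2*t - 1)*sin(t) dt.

-t**4*cos(t) + 4*t**3*sin(t) + 2*t**3*cos(t) - 6*t**2*sin(t) + 14*t**2*cos(t) - 28*t*sin(t) - 10*t*cos(t) + 10*sin(t) - 27*cos(t) + C

Use integration by parts with u = t**4 - 2*t**3 - 2*t**2 - 2*t - 1, dv = sin(t) dt, so v = -cos(t).
Apply parts 4 times (tabular method): alternate signs, differentiate u down to 0, integrate dv up.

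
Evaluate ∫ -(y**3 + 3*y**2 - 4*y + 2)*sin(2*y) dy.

Use integration by parts with u = y**3 + 3*y**2 - 4*y + 2, dv = -sin(2*y) dy, so v = cos(2*y)/2.
Apply parts 3 times (tabular method): alternate signs, differentiate u down to 0, integrate dv up.

y**3*cos(2*y)/2 - 3*y**2*sin(2*y)/4 + 3*y**2*cos(2*y)/2 - 3*y*sin(2*y)/2 - 11*y*cos(2*y)/4 + 11*sin(2*y)/8 + cos(2*y)/4 + C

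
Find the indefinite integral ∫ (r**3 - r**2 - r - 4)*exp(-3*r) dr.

Use integration by parts with u = r**3 - r**2 - r - 4, dv = exp(-3*r) dr, so v = -exp(-3*r)/3.
Apply parts 3 times (tabular method): alternate signs, differentiate u down to 0, integrate dv up.

(-3*r**3 + 3*r + 13)*exp(-3*r)/9 + C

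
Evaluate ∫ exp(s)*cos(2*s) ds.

2*exp(s)*sin(2*s)/5 + exp(s)*cos(2*s)/5 + C

Let I denote the integral. Integrate by parts with u = cos(2*s), dv = exp(s) ds, so v = exp(s): I = exp(s)*cos(2*s) + 2·∫ exp(s)*sin(2*s) ds.
Apply parts again with u = sin(2*s), dv = exp(s) ds: ∫ exp(s)*sin(2*s) ds = exp(s)*sin(2*s) − 2·I. Substituting back brings back I: I = 2*exp(s)*sin(2*s) + exp(s)*cos(2*s) − 4·I.
Solving for I: (1 + 4)·I equals the remaining terms, so I = (1/5)·(2*exp(s)*sin(2*s) + exp(s)*cos(2*s)).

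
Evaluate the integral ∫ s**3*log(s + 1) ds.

Use integration by parts with u = log(s + 1), dv = s**3 ds.
Then du = 1/(s + 1) ds and v = s**4/4.

s**4*log(s + 1)/4 - s**4/16 + s**3/12 - s**2/8 + s/4 - log(s + 1)/4 + C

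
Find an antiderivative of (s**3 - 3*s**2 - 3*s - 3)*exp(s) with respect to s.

Use integration by parts with u = s**3 - 3*s**2 - 3*s - 3, dv = exp(s) ds, so v = exp(s).
Apply parts 3 times (tabular method): alternate signs, differentiate u down to 0, integrate dv up.

(s**3 - 6*s**2 + 9*s - 12)*exp(s) + C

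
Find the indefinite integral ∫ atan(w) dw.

Use integration by parts with u = arctan(w), dv = dw.
Then du = 1/(w**2 + 1) dw.

w*atan(w) - log(w**2 + 1)/2 + C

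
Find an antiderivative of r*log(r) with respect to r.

Use integration by parts with u = log(r), dv = r dr.
Then du = 1/r dr and v = r**2/2.

r**2*log(r)/2 - r**2/4 + C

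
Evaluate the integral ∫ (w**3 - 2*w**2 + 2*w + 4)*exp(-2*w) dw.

Use integration by parts with u = w**3 - 2*w**2 + 2*w + 4, dv = exp(-2*w) dw, so v = -exp(-2*w)/2.
Apply parts 3 times (tabular method): alternate signs, differentiate u down to 0, integrate dv up.

(-4*w**3 + 2*w**2 - 6*w - 19)*exp(-2*w)/8 + C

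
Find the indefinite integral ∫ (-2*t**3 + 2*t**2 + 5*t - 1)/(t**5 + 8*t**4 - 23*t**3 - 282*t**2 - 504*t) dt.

log(t)/504 - 331*log(t - 6)/7020 + 14*log(t + 3)/27 - 139*log(t + 4)/120 + 187*log(t + 7)/273 + C

Factor the denominator: t*(t - 6)*(t + 3)*(t + 4)*(t + 7).
Partial-fraction decomposition: 187/(273*(t + 7)) - 139/(120*(t + 4)) + 14/(27*(t + 3)) - 331/(7020*(t - 6)) + 1/(504*t).
Integrate each term: A/(t−a) contributes A·log|t−a|.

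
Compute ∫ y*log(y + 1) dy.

Use integration by parts with u = log(y + 1), dv = y dy.
Then du = 1/(y + 1) dy and v = y**2/2.

y**2*log(y + 1)/2 - y**2/4 + y/2 - log(y + 1)/2 + C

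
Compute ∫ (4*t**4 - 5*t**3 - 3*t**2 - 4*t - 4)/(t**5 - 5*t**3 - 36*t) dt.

log(t)/9 + 73*log(t - 3)/117 + 220*log(t + 3)/117 + 9*log(t**2 + 4)/13 - 8*atan(t/2)/13 + C

Factor the denominator: t*(t - 3)*(t + 3)*(t**2 + 4).
Partial-fraction decomposition: 2*(9*t - 8)/(13*(t**2 + 4)) + 220/(117*(t + 3)) + 73/(117*(t - 3)) + 1/(9*t).
Integrate each term; A/(t−a) gives A·log|t−a|; the (Bt+D)/(t²+p²) term gives a log and an atan.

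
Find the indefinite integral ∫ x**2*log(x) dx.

x**3*log(x)/3 - x**3/9 + C

Use integration by parts with u = log(x), dv = x**2 dx.
Then du = 1/x dx and v = x**3/3.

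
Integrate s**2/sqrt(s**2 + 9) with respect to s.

Substitute s = 3·tan(θ), so ds = 3·sec(θ)^2 dθ and the radical becomes sqrt(s**2 + 9) = 3·sec(θ) by the Pythagorean identity.
Integrate the resulting trig expression in θ, then back-substitute tan(θ) = s/3, sec(θ) = sqrt(s**2 + 9)/3 (absorbing any constant into C).

s*sqrt(s**2 + 9)/2 - 9*log(s + sqrt(s**2 + 9))/2 + C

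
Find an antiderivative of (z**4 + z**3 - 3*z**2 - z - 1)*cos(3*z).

Use integration by parts with u = z**4 + z**3 - 3*z**2 - z - 1, dv = cos(3*z) dz, so v = sin(3*z)/3.
Apply parts 4 times (tabular method): alternate signs, differentiate u down to 0, integrate dv up.

z**4*sin(3*z)/3 + z**3*sin(3*z)/3 + 4*z**3*cos(3*z)/9 - 13*z**2*sin(3*z)/9 + z**2*cos(3*z)/3 - 5*z*sin(3*z)/9 - 26*z*cos(3*z)/27 - sin(3*z)/81 - 5*cos(3*z)/27 + C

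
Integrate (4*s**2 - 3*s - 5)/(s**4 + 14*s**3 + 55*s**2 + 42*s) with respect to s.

-5*log(s)/42 - log(s + 1)/15 + 157*log(s + 6)/30 - 106*log(s + 7)/21 + C

Factor the denominator: s*(s + 1)*(s + 6)*(s + 7).
Partial-fraction decomposition: -106/(21*(s + 7)) + 157/(30*(s + 6)) - 1/(15*(s + 1)) - 5/(42*s).
Integrate each term: A/(s−a) contributes A·log|s−a|.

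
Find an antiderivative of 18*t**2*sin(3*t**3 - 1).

Let u = 3*t**3 - 1, so du = (9*t**2) dt.
Rewriting, the integral becomes 2·∫ sin(u) du = 2·-cos(u).
Substituting back, u = 3*t**3 - 1.

-2*cos(3*t**3 - 1) + C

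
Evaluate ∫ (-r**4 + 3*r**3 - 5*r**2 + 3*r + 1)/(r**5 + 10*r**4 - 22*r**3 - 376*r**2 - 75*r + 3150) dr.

-359*log(r - 5)/2640 + 7*log(r - 3)/288 - 1139*log(r + 5)/160 + 2141*log(r + 6)/99 - 739*log(r + 7)/48 + C

Factor the denominator: (r - 5)*(r - 3)*(r + 5)*(r + 6)*(r + 7).
Partial-fraction decomposition: -739/(48*(r + 7)) + 2141/(99*(r + 6)) - 1139/(160*(r + 5)) + 7/(288*(r - 3)) - 359/(2640*(r - 5)).
Integrate each term: A/(r−a) contributes A·log|r−a|.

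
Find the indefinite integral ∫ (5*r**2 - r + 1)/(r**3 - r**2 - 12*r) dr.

Factor the denominator: r*(r - 4)*(r + 3).
Partial-fraction decomposition: 7/(3*(r + 3)) + 11/(4*(r - 4)) - 1/(12*r).
Integrate each term: A/(r−a) contributes A·log|r−a|.

-log(r)/12 + 11*log(r - 4)/4 + 7*log(r + 3)/3 + C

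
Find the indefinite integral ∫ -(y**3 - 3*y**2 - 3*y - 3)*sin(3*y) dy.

Use integration by parts with u = y**3 - 3*y**2 - 3*y - 3, dv = -sin(3*y) dy, so v = cos(3*y)/3.
Apply parts 3 times (tabular method): alternate signs, differentiate u down to 0, integrate dv up.

y**3*cos(3*y)/3 - y**2*sin(3*y)/3 - y**2*cos(3*y) + 2*y*sin(3*y)/3 - 11*y*cos(3*y)/9 + 11*sin(3*y)/27 - 7*cos(3*y)/9 + C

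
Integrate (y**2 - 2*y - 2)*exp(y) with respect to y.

(y**2 - 4*y + 2)*exp(y) + C

Use integration by parts with u = y**2 - 2*y - 2, dv = exp(y) dy, so v = exp(y).
Apply parts 2 times (tabular method): alternate signs, differentiate u down to 0, integrate dv up.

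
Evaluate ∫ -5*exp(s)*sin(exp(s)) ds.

Let u = exp(s), so du = (exp(s)) ds.
Rewriting, the integral becomes -5·∫ sin(u) du = -5·-cos(u).
Substituting back, u = exp(s).

5*cos(exp(s)) + C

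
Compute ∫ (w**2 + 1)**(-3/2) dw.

w/sqrt(w**2 + 1) + C

Substitute w = tan(θ), so dw = sec(θ)^2 dθ and the radical becomes sqrt(w**2 + 1) = sec(θ) by the Pythagorean identity.
Integrate the resulting trig expression in θ, then back-substitute tan(θ) = w, sec(θ) = sqrt(w**2 + 1) (absorbing any constant into C).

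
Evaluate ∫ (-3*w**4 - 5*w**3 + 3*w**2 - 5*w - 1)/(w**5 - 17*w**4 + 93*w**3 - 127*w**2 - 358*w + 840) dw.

-8807*log(w - 7)/216 + 2451*log(w - 5)/28 - 1061*log(w - 4)/18 + 367*log(w - 3)/40 + 13*log(w + 2)/1890 + C

Factor the denominator: (w - 7)*(w - 5)*(w - 4)*(w - 3)*(w + 2).
Partial-fraction decomposition: 13/(1890*(w + 2)) + 367/(40*(w - 3)) - 1061/(18*(w - 4)) + 2451/(28*(w - 5)) - 8807/(216*(w - 7)).
Integrate each term: A/(w−a) contributes A·log|w−a|.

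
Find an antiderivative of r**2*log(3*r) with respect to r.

Use integration by parts with u = log(3*r), dv = r**2 dr.
Then du = 1/r dr and v = r**3/3.

r**3*(log(r) + log(3))/3 - r**3/9 + C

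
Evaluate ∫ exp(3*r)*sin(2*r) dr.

3*exp(3*r)*sin(2*r)/13 - 2*exp(3*r)*cos(2*r)/13 + C

Let I denote the integral. Integrate by parts with u = sin(2*r), dv = exp(3*r) dr, so v = exp(3*r)/3: I = exp(3*r)*sin(2*r)/3 − (2/3)·∫ exp(3*r)*cos(2*r) dr.
Apply parts again with u = cos(2*r), dv = exp(3*r) dr: ∫ exp(3*r)*cos(2*r) dr = exp(3*r)*cos(2*r)/3 + (2/3)·I. Substituting back brings back I: I = exp(3*r)*sin(2*r)/3 - 2*exp(3*r)*cos(2*r)/9 − (4/9)·I.
Solving for I: (1 + 4/9)·I equals the remaining terms, so I = (9/13)·(exp(3*r)*sin(2*r)/3 - 2*exp(3*r)*cos(2*r)/9).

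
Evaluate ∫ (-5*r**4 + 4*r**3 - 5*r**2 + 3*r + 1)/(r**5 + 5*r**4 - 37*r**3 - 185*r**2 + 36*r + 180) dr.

Factor the denominator: (r - 6)*(r - 1)*(r + 1)*(r + 5)*(r + 6).
Partial-fraction decomposition: -7541/(420*(r + 6)) + 941/(66*(r + 5)) - 2/(35*(r + 1)) + 1/(210*(r - 1)) - 5777/(4620*(r - 6)).
Integrate each term: A/(r−a) contributes A·log|r−a|.

-5777*log(r - 6)/4620 + log(r - 1)/210 - 2*log(r + 1)/35 + 941*log(r + 5)/66 - 7541*log(r + 6)/420 + C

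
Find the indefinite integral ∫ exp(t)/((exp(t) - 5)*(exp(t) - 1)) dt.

Let u = e^t, du = e^t dt.
The integral becomes ∫ du/((u-5)(u-1)); decompose into partial fractions.

log(exp(t) - 5)/4 - log(exp(t) - 1)/4 + C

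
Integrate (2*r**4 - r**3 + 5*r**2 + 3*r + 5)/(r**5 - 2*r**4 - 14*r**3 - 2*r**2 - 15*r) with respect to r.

Factor the denominator: r*(r - 5)*(r + 3)*(r**2 + 1).
Partial-fraction decomposition: (2*r - 3)/(13*(r**2 + 1)) + 23/(24*(r + 3)) + 127/(104*(r - 5)) - 1/(3*r).
Integrate each term; A/(r−a) gives A·log|r−a|; the (Br+D)/(r²+p²) term gives a log and an atan.

-log(r)/3 + 127*log(r - 5)/104 + 23*log(r + 3)/24 + log(r**2 + 1)/13 - 3*atan(r)/13 + C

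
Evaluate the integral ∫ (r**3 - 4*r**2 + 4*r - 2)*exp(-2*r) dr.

Use integration by parts with u = r**3 - 4*r**2 + 4*r - 2, dv = exp(-2*r) dr, so v = -exp(-2*r)/2.
Apply parts 3 times (tabular method): alternate signs, differentiate u down to 0, integrate dv up.

(-4*r**3 + 10*r**2 - 6*r + 5)*exp(-2*r)/8 + C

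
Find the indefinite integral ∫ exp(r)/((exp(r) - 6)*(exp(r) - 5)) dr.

log(exp(r) - 6) - log(exp(r) - 5) + C

Let u = e^r, du = e^r dr.
The integral becomes ∫ du/((u-6)(u-5)); decompose into partial fractions.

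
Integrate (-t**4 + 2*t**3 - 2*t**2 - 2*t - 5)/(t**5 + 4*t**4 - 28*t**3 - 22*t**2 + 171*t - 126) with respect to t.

Factor the denominator: (t - 3)*(t - 2)*(t - 1)*(t + 3)*(t + 7).
Partial-fraction decomposition: -397/(360*(t + 7)) + 19/(60*(t + 3)) - 1/(8*(t - 1)) + 17/(45*(t - 2)) - 7/(15*(t - 3)).
Integrate each term: A/(t−a) contributes A·log|t−a|.

-7*log(t - 3)/15 + 17*log(t - 2)/45 - log(t - 1)/8 + 19*log(t + 3)/60 - 397*log(t + 7)/360 + C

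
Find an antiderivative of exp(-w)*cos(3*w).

3*exp(-w)*sin(3*w)/10 - exp(-w)*cos(3*w)/10 + C

Let I denote the integral. Integrate by parts with u = cos(3*w), dv = exp(-w) dw, so v = -exp(-w): I = -exp(-w)*cos(3*w) − 3·∫ exp(-w)*sin(3*w) dw.
Apply parts again with u = sin(3*w), dv = exp(-w) dw: ∫ exp(-w)*sin(3*w) dw = -exp(-w)*sin(3*w) + 3·I. Substituting back brings back I: I = 3*exp(-w)*sin(3*w) - exp(-w)*cos(3*w) − 9·I.
Solving for I: (1 + 9)·I equals the remaining terms, so I = (1/10)·(3*exp(-w)*sin(3*w) - exp(-w)*cos(3*w)).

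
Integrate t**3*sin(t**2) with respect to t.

-t**2*cos(t**2)/2 + sin(t**2)/2 + C

Let u = t², du = 2t dt; rewrite as (1/2)∫ u^1·sin(1u) du.
Now integrate by parts 1 time.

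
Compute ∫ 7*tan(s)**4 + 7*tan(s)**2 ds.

Let u = tan(s), so du = (tan(s)**2 + 1) ds.
Rewriting, the integral becomes 7·∫ u^2 du = 7·u^3/3.
Substituting back, u = tan(s).

7*tan(s)**3/3 + C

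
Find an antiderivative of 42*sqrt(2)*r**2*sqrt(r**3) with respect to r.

28*sqrt(2)*(r**3)**(3/2)/3 + C

Let u = 2*r**3, so du = (6*r**2) dr.
Rewriting, the integral becomes 7·∫ √u du = 7·(2/3)u^(3/2).
Substituting back, u = 2*r**3.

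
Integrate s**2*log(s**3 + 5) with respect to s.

s**3*log(s**3 + 5)/3 - s**3/3 + 5*log(s**3 + 5)/3 + C

Let u = s**3 + 5, so du = (3*s**2) ds.
The integral becomes (1/3)·∫ log(u) du; integrate by parts with u′=log(u), dv′=du.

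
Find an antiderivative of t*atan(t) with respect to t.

t**2*atan(t)/2 - t/2 + atan(t)/2 + C

Use integration by parts with u = arctan(t), dv = t dt.
Then du = 1/(t**2 + 1) dt.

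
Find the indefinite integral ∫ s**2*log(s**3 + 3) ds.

s**3*log(s**3 + 3)/3 - s**3/3 + log(s**3 + 3) + C

Let u = s**3 + 3, so du = (3*s**2) ds.
The integral becomes (1/3)·∫ log(u) du; integrate by parts with u′=log(u), dv′=du.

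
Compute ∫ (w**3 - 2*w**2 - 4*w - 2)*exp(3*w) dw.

Use integration by parts with u = w**3 - 2*w**2 - 4*w - 2, dv = exp(3*w) dw, so v = exp(3*w)/3.
Apply parts 3 times (tabular method): alternate signs, differentiate u down to 0, integrate dv up.

(3*w**3 - 9*w**2 - 6*w - 4)*exp(3*w)/9 + C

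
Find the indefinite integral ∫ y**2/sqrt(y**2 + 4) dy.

Substitute y = 2·tan(θ), so dy = 2·sec(θ)^2 dθ and the radical becomes sqrt(y**2 + 4) = 2·sec(θ) by the Pythagorean identity.
Integrate the resulting trig expression in θ, then back-substitute tan(θ) = y/2, sec(θ) = sqrt(y**2 + 4)/2 (absorbing any constant into C).

y*sqrt(y**2 + 4)/2 - 2*log(y + sqrt(y**2 + 4)) + C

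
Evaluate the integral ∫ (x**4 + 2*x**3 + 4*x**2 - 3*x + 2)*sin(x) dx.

-x**4*cos(x) + 4*x**3*sin(x) - 2*x**3*cos(x) + 6*x**2*sin(x) + 8*x**2*cos(x) - 16*x*sin(x) + 15*x*cos(x) - 15*sin(x) - 18*cos(x) + C

Use integration by parts with u = x**4 + 2*x**3 + 4*x**2 - 3*x + 2, dv = sin(x) dx, so v = -cos(x).
Apply parts 4 times (tabular method): alternate signs, differentiate u down to 0, integrate dv up.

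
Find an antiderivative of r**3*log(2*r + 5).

Use integration by parts with u = log(2*r + 5), dv = r**3 dr.
Then du = 2/(2*r + 5) dr and v = r**4/4.

r**4*log(2*r + 5)/4 - r**4/16 + 5*r**3/24 - 25*r**2/32 + 125*r/32 - 625*log(2*r + 5)/64 + C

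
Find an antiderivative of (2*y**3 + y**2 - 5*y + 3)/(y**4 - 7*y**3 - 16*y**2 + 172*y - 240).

441*log(y - 6)/88 - 127*log(y - 4)/36 + 13*log(y - 2)/56 + 197*log(y + 5)/693 + C

Factor the denominator: (y - 6)*(y - 4)*(y - 2)*(y + 5).
Partial-fraction decomposition: 197/(693*(y + 5)) + 13/(56*(y - 2)) - 127/(36*(y - 4)) + 441/(88*(y - 6)).
Integrate each term: A/(y−a) contributes A·log|y−a|.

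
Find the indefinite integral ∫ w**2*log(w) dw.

w**3*log(w)/3 - w**3/9 + C

Use integration by parts with u = log(w), dv = w**2 dw.
Then du = 1/w dw and v = w**3/3.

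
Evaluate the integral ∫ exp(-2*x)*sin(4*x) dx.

Let I denote the integral. Integrate by parts with u = sin(4*x), dv = exp(-2*x) dx, so v = -exp(-2*x)/2: I = -exp(-2*x)*sin(4*x)/2 + 2·∫ exp(-2*x)*cos(4*x) dx.
Apply parts again with u = cos(4*x), dv = exp(-2*x) dx: ∫ exp(-2*x)*cos(4*x) dx = -exp(-2*x)*cos(4*x)/2 − 2·I. Substituting back brings back I: I = -exp(-2*x)*sin(4*x)/2 - exp(-2*x)*cos(4*x) − 4·I.
Solving for I: (1 + 4)·I equals the remaining terms, so I = (1/5)·(-exp(-2*x)*sin(4*x)/2 - exp(-2*x)*cos(4*x)).

-exp(-2*x)*sin(4*x)/10 - exp(-2*x)*cos(4*x)/5 + C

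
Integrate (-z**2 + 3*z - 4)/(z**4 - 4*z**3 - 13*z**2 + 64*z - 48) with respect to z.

-log(z - 4)/3 + 2*log(z - 3)/7 - log(z - 1)/15 + 4*log(z + 4)/35 + C

Factor the denominator: (z - 4)*(z - 3)*(z - 1)*(z + 4).
Partial-fraction decomposition: 4/(35*(z + 4)) - 1/(15*(z - 1)) + 2/(7*(z - 3)) - 1/(3*(z - 4)).
Integrate each term: A/(z−a) contributes A·log|z−a|.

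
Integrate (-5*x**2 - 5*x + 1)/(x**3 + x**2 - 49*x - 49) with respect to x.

-279*log(x - 7)/112 - log(x + 1)/48 - 209*log(x + 7)/84 + C

Factor the denominator: (x - 7)*(x + 1)*(x + 7).
Partial-fraction decomposition: -209/(84*(x + 7)) - 1/(48*(x + 1)) - 279/(112*(x - 7)).
Integrate each term: A/(x−a) contributes A·log|x−a|.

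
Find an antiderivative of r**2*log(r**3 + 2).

r**3*log(r**3 + 2)/3 - r**3/3 + 2*log(r**3 + 2)/3 + C

Let u = r**3 + 2, so du = (3*r**2) dr.
The integral becomes (1/3)·∫ log(u) du; integrate by parts with u′=log(u), dv′=du.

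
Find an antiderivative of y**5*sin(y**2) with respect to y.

-y**4*cos(y**2)/2 + y**2*sin(y**2) + cos(y**2) + C

Let u = y², du = 2y dy; rewrite as (1/2)∫ u^2·sin(1u) du.
Now integrate by parts 2 times.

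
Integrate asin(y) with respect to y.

y*asin(y) + sqrt(-y**2 + 1) + C

Use integration by parts with u = arcsin(y), dv = dy.
Then du = 1/sqrt(-y**2 + 1) dy.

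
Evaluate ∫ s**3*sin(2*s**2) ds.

Let u = s², du = 2s ds; rewrite as (1/2)∫ u^1·sin(2u) du.
Now integrate by parts 1 time.

-s**2*cos(2*s**2)/4 + sin(2*s**2)/8 + C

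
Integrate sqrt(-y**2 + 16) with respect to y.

Substitute y = 4·sin(θ), so dy = 4·cos(θ) dθ and the radical becomes sqrt(-y**2 + 16) = 4·cos(θ) by the Pythagorean identity.
Integrate the resulting trig expression in θ, then back-substitute θ = asin(y/4), sin(θ) = y/4, cos(θ) = sqrt(-y**2 + 16)/4 (absorbing any constant into C).

y*sqrt(-y**2 + 16)/2 + 8*asin(y/4) + C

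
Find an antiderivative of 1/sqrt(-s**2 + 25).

Substitute s = 5·sin(θ), so ds = 5·cos(θ) dθ and the radical becomes sqrt(-s**2 + 25) = 5·cos(θ) by the Pythagorean identity.
Integrate the resulting trig expression in θ, then back-substitute θ = asin(s/5), sin(θ) = s/5, cos(θ) = sqrt(-s**2 + 25)/5 (absorbing any constant into C).

asin(s/5) + C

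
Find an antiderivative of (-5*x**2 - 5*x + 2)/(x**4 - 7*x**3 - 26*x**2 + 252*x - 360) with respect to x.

-13*log(x - 6)/3 + 148*log(x - 5)/33 - 7*log(x - 2)/24 + 37*log(x + 6)/264 + C

Factor the denominator: (x - 6)*(x - 5)*(x - 2)*(x + 6).
Partial-fraction decomposition: 37/(264*(x + 6)) - 7/(24*(x - 2)) + 148/(33*(x - 5)) - 13/(3*(x - 6)).
Integrate each term: A/(x−a) contributes A·log|x−a|.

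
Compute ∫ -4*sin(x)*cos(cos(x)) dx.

Let u = cos(x), so du = (-sin(x)) dx.
Rewriting, the integral becomes 4·∫ cos(u) du = 4·sin(u).
Substituting back, u = cos(x).

4*sin(cos(x)) + C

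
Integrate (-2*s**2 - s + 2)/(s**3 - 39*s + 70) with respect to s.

Factor the denominator: (s - 5)*(s - 2)*(s + 7).
Partial-fraction decomposition: -89/(108*(s + 7)) + 8/(27*(s - 2)) - 53/(36*(s - 5)).
Integrate each term: A/(s−a) contributes A·log|s−a|.

-53*log(s - 5)/36 + 8*log(s - 2)/27 - 89*log(s + 7)/108 + C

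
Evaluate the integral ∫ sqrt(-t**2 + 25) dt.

Substitute t = 5·sin(θ), so dt = 5·cos(θ) dθ and the radical becomes sqrt(-t**2 + 25) = 5·cos(θ) by the Pythagorean identity.
Integrate the resulting trig expression in θ, then back-substitute θ = asin(t/5), sin(θ) = t/5, cos(θ) = sqrt(-t**2 + 25)/5 (absorbing any constant into C).

t*sqrt(-t**2 + 25)/2 + 25*asin(t/5)/2 + C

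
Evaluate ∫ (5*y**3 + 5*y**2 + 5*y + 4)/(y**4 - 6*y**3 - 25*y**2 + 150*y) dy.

2*log(y)/75 + 647*log(y - 6)/33 - 779*log(y - 5)/50 + 521*log(y + 5)/550 + C

Factor the denominator: y*(y - 6)*(y - 5)*(y + 5).
Partial-fraction decomposition: 521/(550*(y + 5)) - 779/(50*(y - 5)) + 647/(33*(y - 6)) + 2/(75*y).
Integrate each term: A/(y−a) contributes A·log|y−a|.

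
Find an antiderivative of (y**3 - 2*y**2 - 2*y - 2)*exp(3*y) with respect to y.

Use integration by parts with u = y**3 - 2*y**2 - 2*y - 2, dv = exp(3*y) dy, so v = exp(3*y)/3.
Apply parts 3 times (tabular method): alternate signs, differentiate u down to 0, integrate dv up.

(y**3 - 3*y**2 - 2)*exp(3*y)/3 + C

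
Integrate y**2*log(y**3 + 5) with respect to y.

Let u = y**3 + 5, so du = (3*y**2) dy.
The integral becomes (1/3)·∫ log(u) du; integrate by parts with u′=log(u), dv′=du.

y**3*log(y**3 + 5)/3 - y**3/3 + 5*log(y**3 + 5)/3 + C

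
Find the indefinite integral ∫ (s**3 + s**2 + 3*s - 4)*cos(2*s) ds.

Use integration by parts with u = s**3 + s**2 + 3*s - 4, dv = cos(2*s) ds, so v = sin(2*s)/2.
Apply parts 3 times (tabular method): alternate signs, differentiate u down to 0, integrate dv up.

s**3*sin(2*s)/2 + s**2*sin(2*s)/2 + 3*s**2*cos(2*s)/4 + 3*s*sin(2*s)/4 + s*cos(2*s)/2 - 9*sin(2*s)/4 + 3*cos(2*s)/8 + C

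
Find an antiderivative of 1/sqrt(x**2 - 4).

log(x + sqrt(x**2 - 4)) + C

Substitute x = 2·sec(θ), so dx = 2·sec(θ)*tan(θ) dθ and the radical becomes sqrt(x**2 - 4) = 2·tan(θ) by the Pythagorean identity.
Integrate the resulting trig expression in θ, then back-substitute sec(θ) = x/2, tan(θ) = sqrt(x**2 - 4)/2 (absorbing any constant into C).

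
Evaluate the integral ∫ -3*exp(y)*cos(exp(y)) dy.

-3*sin(exp(y)) + C

Let u = exp(y), so du = (exp(y)) dy.
Rewriting, the integral becomes -3·∫ cos(u) du = -3·sin(u).
Substituting back, u = exp(y).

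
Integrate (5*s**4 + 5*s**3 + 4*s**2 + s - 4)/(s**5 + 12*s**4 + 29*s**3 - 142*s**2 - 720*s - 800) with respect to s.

104*log(s - 4)/243 - 25*log(s + 2)/54 + 127*log(s + 4)/2 - 14207*log(s + 5)/243 + 2591/(27*s + 135) + C

Factor the denominator: (s - 4)*(s + 2)*(s + 4)*(s + 5)**2.
Partial-fraction decomposition: -14207/(243*(s + 5)) - 2591/(27*(s + 5)**2) + 127/(2*(s + 4)) - 25/(54*(s + 2)) + 104/(243*(s - 4)).
Integrate each term; A/(s−a) gives A·log|s−a|; A/(s−a)² gives −A/(s−a).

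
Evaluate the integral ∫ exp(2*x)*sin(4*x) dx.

exp(2*x)*sin(4*x)/10 - exp(2*x)*cos(4*x)/5 + C

Let I denote the integral. Integrate by parts with u = sin(4*x), dv = exp(2*x) dx, so v = exp(2*x)/2: I = exp(2*x)*sin(4*x)/2 − 2·∫ exp(2*x)*cos(4*x) dx.
Apply parts again with u = cos(4*x), dv = exp(2*x) dx: ∫ exp(2*x)*cos(4*x) dx = exp(2*x)*cos(4*x)/2 + 2·I. Substituting back brings back I: I = exp(2*x)*sin(4*x)/2 - exp(2*x)*cos(4*x) − 4·I.
Solving for I: (1 + 4)·I equals the remaining terms, so I = (1/5)·(exp(2*x)*sin(4*x)/2 - exp(2*x)*cos(4*x)).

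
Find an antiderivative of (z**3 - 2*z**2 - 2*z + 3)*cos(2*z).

z**3*sin(2*z)/2 - z**2*sin(2*z) + 3*z**2*cos(2*z)/4 - 7*z*sin(2*z)/4 - z*cos(2*z) + 2*sin(2*z) - 7*cos(2*z)/8 + C

Use integration by parts with u = z**3 - 2*z**2 - 2*z + 3, dv = cos(2*z) dz, so v = sin(2*z)/2.
Apply parts 3 times (tabular method): alternate signs, differentiate u down to 0, integrate dv up.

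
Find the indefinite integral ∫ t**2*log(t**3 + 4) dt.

Let u = t**3 + 4, so du = (3*t**2) dt.
The integral becomes (1/3)·∫ log(u) du; integrate by parts with u′=log(u), dv′=du.

t**3*log(t**3 + 4)/3 - t**3/3 + 4*log(t**3 + 4)/3 + C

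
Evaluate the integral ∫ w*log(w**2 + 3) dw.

Let u = w**2 + 3, so du = (2*w) dw.
The integral becomes (1/2)·∫ log(u) du; integrate by parts with u′=log(u), dv′=du.

w**2*log(w**2 + 3)/2 - w**2/2 + 3*log(w**2 + 3)/2 + C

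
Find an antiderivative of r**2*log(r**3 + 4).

r**3*log(r**3 + 4)/3 - r**3/3 + 4*log(r**3 + 4)/3 + C

Let u = r**3 + 4, so du = (3*r**2) dr.
The integral becomes (1/3)·∫ log(u) du; integrate by parts with u′=log(u), dv′=du.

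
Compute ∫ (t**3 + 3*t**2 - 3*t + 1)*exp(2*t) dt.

(4*t**3 + 6*t**2 - 18*t + 13)*exp(2*t)/8 + C

Use integration by parts with u = t**3 + 3*t**2 - 3*t + 1, dv = exp(2*t) dt, so v = exp(2*t)/2.
Apply parts 3 times (tabular method): alternate signs, differentiate u down to 0, integrate dv up.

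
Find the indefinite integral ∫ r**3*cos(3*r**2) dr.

Let u = r², du = 2r dr; rewrite as (1/2)∫ u^1·cos(3u) du.
Now integrate by parts 1 time.

r**2*sin(3*r**2)/6 + cos(3*r**2)/18 + C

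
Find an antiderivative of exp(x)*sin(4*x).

exp(x)*sin(4*x)/17 - 4*exp(x)*cos(4*x)/17 + C

Let I denote the integral. Integrate by parts with u = sin(4*x), dv = exp(x) dx, so v = exp(x): I = exp(x)*sin(4*x) − 4·∫ exp(x)*cos(4*x) dx.
Apply parts again with u = cos(4*x), dv = exp(x) dx: ∫ exp(x)*cos(4*x) dx = exp(x)*cos(4*x) + 4·I. Substituting back brings back I: I = exp(x)*sin(4*x) - 4*exp(x)*cos(4*x) − 16·I.
Solving for I: (1 + 16)·I equals the remaining terms, so I = (1/17)·(exp(x)*sin(4*x) - 4*exp(x)*cos(4*x)).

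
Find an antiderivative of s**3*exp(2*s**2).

Let u = s², du = 2s ds; rewrite as (1/2)∫ u^1·exp(2u) du.
Now integrate by parts 1 time.

(2*s**2 - 1)*exp(2*s**2)/8 + C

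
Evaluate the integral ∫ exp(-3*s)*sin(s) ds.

Let I denote the integral. Integrate by parts with u = sin(s), dv = exp(-3*s) ds, so v = -exp(-3*s)/3: I = -exp(-3*s)*sin(s)/3 + (1/3)·∫ exp(-3*s)*cos(s) ds.
Apply parts again with u = cos(s), dv = exp(-3*s) ds: ∫ exp(-3*s)*cos(s) ds = -exp(-3*s)*cos(s)/3 − (1/3)·I. Substituting back brings back I: I = -exp(-3*s)*sin(s)/3 - exp(-3*s)*cos(s)/9 − (1/9)·I.
Solving for I: (1 + 1/9)·I equals the remaining terms, so I = (9/10)·(-exp(-3*s)*sin(s)/3 - exp(-3*s)*cos(s)/9).

-3*exp(-3*s)*sin(s)/10 - exp(-3*s)*cos(s)/10 + C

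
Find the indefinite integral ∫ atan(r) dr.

Use integration by parts with u = arctan(r), dv = dr.
Then du = 1/(r**2 + 1) dr.

r*atan(r) - log(r**2 + 1)/2 + C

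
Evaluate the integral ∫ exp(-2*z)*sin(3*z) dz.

-2*exp(-2*z)*sin(3*z)/13 - 3*exp(-2*z)*cos(3*z)/13 + C

Let I denote the integral. Integrate by parts with u = sin(3*z), dv = exp(-2*z) dz, so v = -exp(-2*z)/2: I = -exp(-2*z)*sin(3*z)/2 + (3/2)·∫ exp(-2*z)*cos(3*z) dz.
Apply parts again with u = cos(3*z), dv = exp(-2*z) dz: ∫ exp(-2*z)*cos(3*z) dz = -exp(-2*z)*cos(3*z)/2 − (3/2)·I. Substituting back brings back I: I = -exp(-2*z)*sin(3*z)/2 - 3*exp(-2*z)*cos(3*z)/4 − (9/4)·I.
Solving for I: (1 + 9/4)·I equals the remaining terms, so I = (4/13)·(-exp(-2*z)*sin(3*z)/2 - 3*exp(-2*z)*cos(3*z)/4).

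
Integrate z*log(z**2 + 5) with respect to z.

z**2*log(z**2 + 5)/2 - z**2/2 + 5*log(z**2 + 5)/2 + C

Let u = z**2 + 5, so du = (2*z) dz.
The integral becomes (1/2)·∫ log(u) du; integrate by parts with u′=log(u), dv′=du.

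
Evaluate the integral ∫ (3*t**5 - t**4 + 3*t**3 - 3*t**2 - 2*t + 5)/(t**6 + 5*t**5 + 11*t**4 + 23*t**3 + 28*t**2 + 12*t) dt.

5*log(t)/12 - 293*log(t + 1)/100 + 907*log(t + 3)/156 - 391*log(t**2 + 4)/2600 - 581*atan(t/2)/650 - 3/(10*t + 10) + C

Factor the denominator: t*(t + 1)**2*(t + 3)*(t**2 + 4).
Partial-fraction decomposition: -(391*t + 2324)/(1300*(t**2 + 4)) + 907/(156*(t + 3)) - 293/(100*(t + 1)) + 3/(10*(t + 1)**2) + 5/(12*t).
Integrate each term; A/(t−a) gives A·log|t−a|; the (Bt+D)/(t²+p²) term gives a log and an atan.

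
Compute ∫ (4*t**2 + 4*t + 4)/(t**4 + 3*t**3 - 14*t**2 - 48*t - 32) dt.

7*log(t - 4)/20 - 4*log(t + 1)/15 + log(t + 2) - 13*log(t + 4)/12 + C

Factor the denominator: (t - 4)*(t + 1)*(t + 2)*(t + 4).
Partial-fraction decomposition: -13/(12*(t + 4)) + 1/(t + 2) - 4/(15*(t + 1)) + 7/(20*(t - 4)).
Integrate each term: A/(t−a) contributes A·log|t−a|.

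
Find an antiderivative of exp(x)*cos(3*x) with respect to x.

Let I denote the integral. Integrate by parts with u = cos(3*x), dv = exp(x) dx, so v = exp(x): I = exp(x)*cos(3*x) + 3·∫ exp(x)*sin(3*x) dx.
Apply parts again with u = sin(3*x), dv = exp(x) dx: ∫ exp(x)*sin(3*x) dx = exp(x)*sin(3*x) − 3·I. Substituting back brings back I: I = 3*exp(x)*sin(3*x) + exp(x)*cos(3*x) − 9·I.
Solving for I: (1 + 9)·I equals the remaining terms, so I = (1/10)·(3*exp(x)*sin(3*x) + exp(x)*cos(3*x)).

3*exp(x)*sin(3*x)/10 + exp(x)*cos(3*x)/10 + C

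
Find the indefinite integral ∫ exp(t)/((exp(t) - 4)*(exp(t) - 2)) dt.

Let u = e^t, du = e^t dt.
The integral becomes ∫ du/((u-4)(u-2)); decompose into partial fractions.

log(exp(t) - 4)/2 - log(exp(t) - 2)/2 + C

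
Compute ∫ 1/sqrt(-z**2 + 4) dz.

Substitute z = 2·sin(θ), so dz = 2·cos(θ) dθ and the radical becomes sqrt(-z**2 + 4) = 2·cos(θ) by the Pythagorean identity.
Integrate the resulting trig expression in θ, then back-substitute θ = asin(z/2), sin(θ) = z/2, cos(θ) = sqrt(-z**2 + 4)/2 (absorbing any constant into C).

asin(z/2) + C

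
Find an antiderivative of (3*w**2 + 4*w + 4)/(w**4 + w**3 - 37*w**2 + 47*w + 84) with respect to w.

68*log(w - 4)/55 - 43*log(w - 3)/40 + log(w + 1)/40 - 41*log(w + 7)/220 + C

Factor the denominator: (w - 4)*(w - 3)*(w + 1)*(w + 7).
Partial-fraction decomposition: -41/(220*(w + 7)) + 1/(40*(w + 1)) - 43/(40*(w - 3)) + 68/(55*(w - 4)).
Integrate each term: A/(w−a) contributes A·log|w−a|.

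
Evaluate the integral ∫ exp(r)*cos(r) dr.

exp(r)*sin(r)/2 + exp(r)*cos(r)/2 + C

Let I denote the integral. Integrate by parts with u = cos(r), dv = exp(r) dr, so v = exp(r): I = exp(r)*cos(r) + ∫ exp(r)*sin(r) dr.
Apply parts again with u = sin(r), dv = exp(r) dr: ∫ exp(r)*sin(r) dr = exp(r)*sin(r) − I. Substituting back brings back I: I = exp(r)*sin(r) + exp(r)*cos(r) − I.
Solving for I: (1 + 1)·I equals the remaining terms, so I = (1/2)·(exp(r)*sin(r) + exp(r)*cos(r)).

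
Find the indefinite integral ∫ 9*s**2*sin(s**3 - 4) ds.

-3*cos(s**3 - 4) + C

Let u = s**3 - 4, so du = (3*s**2) ds.
Rewriting, the integral becomes 3·∫ sin(u) du = 3·-cos(u).
Substituting back, u = s**3 - 4.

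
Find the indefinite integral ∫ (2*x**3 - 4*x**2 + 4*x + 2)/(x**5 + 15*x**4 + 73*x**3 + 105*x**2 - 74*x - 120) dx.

Factor the denominator: (x - 1)*(x + 1)*(x + 4)*(x + 5)*(x + 6).
Partial-fraction decomposition: -299/(35*(x + 6)) + 46/(3*(x + 5)) - 103/(15*(x + 4)) + 1/(15*(x + 1)) + 1/(105*(x - 1)).
Integrate each term: A/(x−a) contributes A·log|x−a|.

log(x - 1)/105 + log(x + 1)/15 - 103*log(x + 4)/15 + 46*log(x + 5)/3 - 299*log(x + 6)/35 + C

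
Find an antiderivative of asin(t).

t*asin(t) + sqrt(-t**2 + 1) + C

Use integration by parts with u = arcsin(t), dv = dt.
Then du = 1/sqrt(-t**2 + 1) dt.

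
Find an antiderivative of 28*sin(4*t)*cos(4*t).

Let u = sin(4*t), so du = (4*cos(4*t)) dt.
Rewriting, the integral becomes 7·∫ u^1 du = 7·u^2/2.
Substituting back, u = sin(4*t).

7*sin(4*t)**2/2 + C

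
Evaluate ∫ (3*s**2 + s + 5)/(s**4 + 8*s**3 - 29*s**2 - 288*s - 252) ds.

Factor the denominator: (s - 6)*(s + 1)*(s + 6)*(s + 7).
Partial-fraction decomposition: -145/(78*(s + 7)) + 107/(60*(s + 6)) - 1/(30*(s + 1)) + 17/(156*(s - 6)).
Integrate each term: A/(s−a) contributes A·log|s−a|.

17*log(s - 6)/156 - log(s + 1)/30 + 107*log(s + 6)/60 - 145*log(s + 7)/78 + C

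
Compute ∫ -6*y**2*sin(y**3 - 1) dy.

Let u = y**3 - 1, so du = (3*y**2) dy.
Rewriting, the integral becomes -2·∫ sin(u) du = -2·-cos(u).
Substituting back, u = y**3 - 1.

2*cos(y**3 - 1) + C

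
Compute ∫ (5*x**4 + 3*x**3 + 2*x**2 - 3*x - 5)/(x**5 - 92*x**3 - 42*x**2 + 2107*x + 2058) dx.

Factor the denominator: (x - 7)**2*(x + 1)*(x + 6)*(x + 7).
Partial-fraction decomposition: 5545/(588*(x + 7)) - 5917/(845*(x + 6)) + 1/(960*(x + 1)) + 1362617/(529984*(x - 7)) + 6553/(728*(x - 7)**2).
Integrate each term; A/(x−a) gives A·log|x−a|; A/(x−a)² gives −A/(x−a).

1362617*log(x - 7)/529984 + log(x + 1)/960 - 5917*log(x + 6)/845 + 5545*log(x + 7)/588 - 6553/(728*x - 5096) + C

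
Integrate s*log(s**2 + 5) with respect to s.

s**2*log(s**2 + 5)/2 - s**2/2 + 5*log(s**2 + 5)/2 + C

Let u = s**2 + 5, so du = (2*s) ds.
The integral becomes (1/2)·∫ log(u) du; integrate by parts with u′=log(u), dv′=du.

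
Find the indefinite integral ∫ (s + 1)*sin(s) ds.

-s*cos(s) + sin(s) - cos(s) + C

Use integration by parts with u = s + 1, dv = sin(s) ds, so v = -cos(s).
Apply parts 1 times (tabular method): alternate signs, differentiate u down to 0, integrate dv up.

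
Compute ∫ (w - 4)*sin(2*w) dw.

Use integration by parts with u = w - 4, dv = sin(2*w) dw, so v = -cos(2*w)/2.
Apply parts 1 times (tabular method): alternate signs, differentiate u down to 0, integrate dv up.

-w*cos(2*w)/2 + sin(2*w)/4 + 2*cos(2*w) + C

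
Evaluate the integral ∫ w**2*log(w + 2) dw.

Use integration by parts with u = log(w + 2), dv = w**2 dw.
Then du = 1/(w + 2) dw and v = w**3/3.

w**3*log(w + 2)/3 - w**3/9 + w**2/3 - 4*w/3 + 8*log(w + 2)/3 + C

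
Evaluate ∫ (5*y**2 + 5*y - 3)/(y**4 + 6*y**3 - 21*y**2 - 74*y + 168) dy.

Factor the denominator: (y - 3)*(y - 2)*(y + 4)*(y + 7).
Partial-fraction decomposition: -23/(30*(y + 7)) + 19/(42*(y + 4)) - 1/(2*(y - 2)) + 57/(70*(y - 3)).
Integrate each term: A/(y−a) contributes A·log|y−a|.

57*log(y - 3)/70 - log(y - 2)/2 + 19*log(y + 4)/42 - 23*log(y + 7)/30 + C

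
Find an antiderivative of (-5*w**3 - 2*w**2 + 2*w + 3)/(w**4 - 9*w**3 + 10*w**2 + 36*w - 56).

Factor the denominator: (w - 7)*(w - 2)**2*(w + 2).
Partial-fraction decomposition: -31/(144*(w + 2)) + 1279/(400*(w - 2)) + 41/(20*(w - 2)**2) - 1796/(225*(w - 7)).
Integrate each term; A/(w−a) gives A·log|w−a|; A/(w−a)² gives −A/(w−a).

-1796*log(w - 7)/225 + 1279*log(w - 2)/400 - 31*log(w + 2)/144 - 41/(20*w - 40) + C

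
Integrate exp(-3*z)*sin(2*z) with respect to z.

Let I denote the integral. Integrate by parts with u = sin(2*z), dv = exp(-3*z) dz, so v = -exp(-3*z)/3: I = -exp(-3*z)*sin(2*z)/3 + (2/3)·∫ exp(-3*z)*cos(2*z) dz.
Apply parts again with u = cos(2*z), dv = exp(-3*z) dz: ∫ exp(-3*z)*cos(2*z) dz = -exp(-3*z)*cos(2*z)/3 − (2/3)·I. Substituting back brings back I: I = -exp(-3*z)*sin(2*z)/3 - 2*exp(-3*z)*cos(2*z)/9 − (4/9)·I.
Solving for I: (1 + 4/9)·I equals the remaining terms, so I = (9/13)·(-exp(-3*z)*sin(2*z)/3 - 2*exp(-3*z)*cos(2*z)/9).

-3*exp(-3*z)*sin(2*z)/13 - 2*exp(-3*z)*cos(2*z)/13 + C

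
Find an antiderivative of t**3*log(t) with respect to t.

Use integration by parts with u = log(t), dv = t**3 dt.
Then du = 1/t dt and v = t**4/4.

t**4*log(t)/4 - t**4/16 + C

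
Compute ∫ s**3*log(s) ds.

s**4*log(s)/4 - s**4/16 + C

Use integration by parts with u = log(s), dv = s**3 ds.
Then du = 1/s ds and v = s**4/4.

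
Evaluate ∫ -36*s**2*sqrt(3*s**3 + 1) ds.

Let u = 3*s**3 + 1, so du = (9*s**2) ds.
Rewriting, the integral becomes -4·∫ √u du = -4·(2/3)u^(3/2).
Substituting back, u = 3*s**3 + 1.

-8*(3*s**3 + 1)**(3/2)/3 + C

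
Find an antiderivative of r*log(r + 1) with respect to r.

Use integration by parts with u = log(r + 1), dv = r dr.
Then du = 1/(r + 1) dr and v = r**2/2.

r**2*log(r + 1)/2 - r**2/4 + r/2 - log(r + 1)/2 + C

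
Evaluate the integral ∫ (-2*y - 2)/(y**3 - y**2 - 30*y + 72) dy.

-log(y - 4) + 8*log(y - 3)/9 + log(y + 6)/9 + C

Factor the denominator: (y - 4)*(y - 3)*(y + 6).
Partial-fraction decomposition: 1/(9*(y + 6)) + 8/(9*(y - 3)) - 1/(y - 4).
Integrate each term: A/(y−a) contributes A·log|y−a|.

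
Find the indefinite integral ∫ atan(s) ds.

s*atan(s) - log(s**2 + 1)/2 + C

Use integration by parts with u = arctan(s), dv = ds.
Then du = 1/(s**2 + 1) ds.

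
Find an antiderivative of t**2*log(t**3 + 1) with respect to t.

t**3*log(t**3 + 1)/3 - t**3/3 + log(t**3 + 1)/3 + C

Let u = t**3 + 1, so du = (3*t**2) dt.
The integral becomes (1/3)·∫ log(u) du; integrate by parts with u′=log(u), dv′=du.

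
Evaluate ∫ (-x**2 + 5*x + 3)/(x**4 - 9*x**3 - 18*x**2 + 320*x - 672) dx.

-11*log(x - 7)/117 + 41*log(x - 4)/900 + 63*log(x + 6)/1300 + 7/(30*x - 120) + C

Factor the denominator: (x - 7)*(x - 4)**2*(x + 6).
Partial-fraction decomposition: 63/(1300*(x + 6)) + 41/(900*(x - 4)) - 7/(30*(x - 4)**2) - 11/(117*(x - 7)).
Integrate each term; A/(x−a) gives A·log|x−a|; A/(x−a)² gives −A/(x−a).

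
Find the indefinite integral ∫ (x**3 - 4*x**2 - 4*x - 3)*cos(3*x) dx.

Use integration by parts with u = x**3 - 4*x**2 - 4*x - 3, dv = cos(3*x) dx, so v = sin(3*x)/3.
Apply parts 3 times (tabular method): alternate signs, differentiate u down to 0, integrate dv up.

x**3*sin(3*x)/3 - 4*x**2*sin(3*x)/3 + x**2*cos(3*x)/3 - 14*x*sin(3*x)/9 - 8*x*cos(3*x)/9 - 19*sin(3*x)/27 - 14*cos(3*x)/27 + C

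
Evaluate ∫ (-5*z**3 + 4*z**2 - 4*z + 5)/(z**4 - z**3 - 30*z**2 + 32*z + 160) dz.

Factor the denominator: (z - 4)**2*(z + 2)*(z + 5).
Partial-fraction decomposition: -250/(81*(z + 5)) + 23/(36*(z + 2)) - 827/(324*(z - 4)) - 89/(18*(z - 4)**2).
Integrate each term; A/(z−a) gives A·log|z−a|; A/(z−a)² gives −A/(z−a).

-827*log(z - 4)/324 + 23*log(z + 2)/36 - 250*log(z + 5)/81 + 89/(18*z - 72) + C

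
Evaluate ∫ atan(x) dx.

x*atan(x) - log(x**2 + 1)/2 + C

Use integration by parts with u = arctan(x), dv = dx.
Then du = 1/(x**2 + 1) dx.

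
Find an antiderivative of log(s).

s*log(s) - s + C

Use integration by parts with u = log(s), dv = ds.
Then du = 1/s ds and v = s.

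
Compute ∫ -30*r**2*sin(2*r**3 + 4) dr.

5*cos(2*r**3 + 4) + C

Let u = 2*r**3 + 4, so du = (6*r**2) dr.
Rewriting, the integral becomes -5·∫ sin(u) du = -5·-cos(u).
Substituting back, u = 2*r**3 + 4.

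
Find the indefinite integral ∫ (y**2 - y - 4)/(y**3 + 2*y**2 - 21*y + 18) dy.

log(y - 3)/9 + 2*log(y - 1)/7 + 38*log(y + 6)/63 + C

Factor the denominator: (y - 3)*(y - 1)*(y + 6).
Partial-fraction decomposition: 38/(63*(y + 6)) + 2/(7*(y - 1)) + 1/(9*(y - 3)).
Integrate each term: A/(y−a) contributes A·log|y−a|.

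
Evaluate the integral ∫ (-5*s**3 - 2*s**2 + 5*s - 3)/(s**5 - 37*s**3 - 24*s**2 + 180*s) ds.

Factor the denominator: s*(s - 6)*(s - 2)*(s + 3)*(s + 5).
Partial-fraction decomposition: 547/(770*(s + 5)) - 11/(30*(s + 3)) + 41/(280*(s - 2)) - 125/(264*(s - 6)) - 1/(60*s).
Integrate each term: A/(s−a) contributes A·log|s−a|.

-log(s)/60 - 125*log(s - 6)/264 + 41*log(s - 2)/280 - 11*log(s + 3)/30 + 547*log(s + 5)/770 + C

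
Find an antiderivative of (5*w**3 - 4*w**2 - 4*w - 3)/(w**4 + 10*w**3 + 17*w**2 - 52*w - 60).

Factor the denominator: (w - 2)*(w + 1)*(w + 5)*(w + 6).
Partial-fraction decomposition: 1203/(40*(w + 6)) - 177/(7*(w + 5)) + 2/(15*(w + 1)) + 13/(168*(w - 2)).
Integrate each term: A/(w−a) contributes A·log|w−a|.

13*log(w - 2)/168 + 2*log(w + 1)/15 - 177*log(w + 5)/7 + 1203*log(w + 6)/40 + C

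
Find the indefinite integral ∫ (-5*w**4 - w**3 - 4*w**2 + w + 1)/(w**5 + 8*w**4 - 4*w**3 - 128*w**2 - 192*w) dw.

Factor the denominator: w*(w - 4)*(w + 2)*(w + 4)*(w + 6).
Partial-fraction decomposition: -6413/(480*(w + 6)) + 1283/(128*(w + 4)) - 89/(96*(w + 2)) - 1403/(1920*(w - 4)) - 1/(192*w).
Integrate each term: A/(w−a) contributes A·log|w−a|.

-log(w)/192 - 1403*log(w - 4)/1920 - 89*log(w + 2)/96 + 1283*log(w + 4)/128 - 6413*log(w + 6)/480 + C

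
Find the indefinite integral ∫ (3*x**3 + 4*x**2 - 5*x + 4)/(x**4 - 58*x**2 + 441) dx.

Factor the denominator: (x - 7)*(x - 3)*(x + 3)*(x + 7).
Partial-fraction decomposition: 397/(280*(x + 7)) - 13/(120*(x + 3)) - 53/(120*(x - 3)) + 597/(280*(x - 7)).
Integrate each term: A/(x−a) contributes A·log|x−a|.

597*log(x - 7)/280 - 53*log(x - 3)/120 - 13*log(x + 3)/120 + 397*log(x + 7)/280 + C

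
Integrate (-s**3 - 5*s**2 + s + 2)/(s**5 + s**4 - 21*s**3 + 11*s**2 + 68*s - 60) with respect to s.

-67*log(s - 3)/80 + 6*log(s - 2)/7 - log(s - 1)/12 + log(s + 2)/15 - log(s + 5)/336 + C

Factor the denominator: (s - 3)*(s - 2)*(s - 1)*(s + 2)*(s + 5).
Partial-fraction decomposition: -1/(336*(s + 5)) + 1/(15*(s + 2)) - 1/(12*(s - 1)) + 6/(7*(s - 2)) - 67/(80*(s - 3)).
Integrate each term: A/(s−a) contributes A·log|s−a|.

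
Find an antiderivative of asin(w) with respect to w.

Use integration by parts with u = arcsin(w), dv = dw.
Then du = 1/sqrt(-w**2 + 1) dw.

w*asin(w) + sqrt(-w**2 + 1) + C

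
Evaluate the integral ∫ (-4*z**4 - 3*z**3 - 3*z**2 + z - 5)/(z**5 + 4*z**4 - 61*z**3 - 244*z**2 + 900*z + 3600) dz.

Factor the denominator: (z - 6)*(z - 5)*(z + 4)*(z + 5)*(z + 6).
Partial-fraction decomposition: -4655/(264*(z + 6)) + 221/(11*(z + 5)) - 889/(180*(z + 4)) + 295/(99*(z - 5)) - 5939/(1320*(z - 6)).
Integrate each term: A/(z−a) contributes A·log|z−a|.

-5939*log(z - 6)/1320 + 295*log(z - 5)/99 - 889*log(z + 4)/180 + 221*log(z + 5)/11 - 4655*log(z + 6)/264 + C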